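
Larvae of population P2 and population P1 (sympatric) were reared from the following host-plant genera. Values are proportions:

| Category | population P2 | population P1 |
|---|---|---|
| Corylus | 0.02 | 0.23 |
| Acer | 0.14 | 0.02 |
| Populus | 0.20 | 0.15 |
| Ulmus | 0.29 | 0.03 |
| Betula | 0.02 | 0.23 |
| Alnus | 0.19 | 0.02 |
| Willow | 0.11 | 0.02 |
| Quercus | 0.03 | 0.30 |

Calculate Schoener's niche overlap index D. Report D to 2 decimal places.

Σ|p₁ᵢ − p₂ᵢ| = 0.21 + 0.12 + 0.05 + 0.26 + 0.21 + 0.17 + 0.09 + 0.27 = 1.38
D = 1 − ½ × 1.38 = 1 − 0.690 = 0.3100

0.31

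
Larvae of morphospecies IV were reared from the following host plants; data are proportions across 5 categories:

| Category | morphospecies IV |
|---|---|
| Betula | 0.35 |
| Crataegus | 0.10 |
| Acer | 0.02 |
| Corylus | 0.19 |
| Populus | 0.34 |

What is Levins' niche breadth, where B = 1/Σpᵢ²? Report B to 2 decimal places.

3.51

Σpᵢ² = 0.35² + 0.10² + 0.02² + 0.19² + 0.34² = 0.1225 + 0.0100 + 0.0004 + 0.0361 + 0.1156 = 0.2846
B = 1 / 0.2846 = 3.5137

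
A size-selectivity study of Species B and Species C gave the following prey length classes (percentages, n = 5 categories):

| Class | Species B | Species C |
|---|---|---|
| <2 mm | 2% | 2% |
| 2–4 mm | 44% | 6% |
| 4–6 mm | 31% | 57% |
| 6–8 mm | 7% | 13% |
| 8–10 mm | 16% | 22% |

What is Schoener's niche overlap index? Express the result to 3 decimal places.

Convert percentages to proportions (divide by 100).
Σ|p₁ᵢ − p₂ᵢ| = 0.00 + 0.38 + 0.26 + 0.06 + 0.06 = 0.76
D = 1 − ½ × 0.76 = 1 − 0.380 = 0.62000

0.620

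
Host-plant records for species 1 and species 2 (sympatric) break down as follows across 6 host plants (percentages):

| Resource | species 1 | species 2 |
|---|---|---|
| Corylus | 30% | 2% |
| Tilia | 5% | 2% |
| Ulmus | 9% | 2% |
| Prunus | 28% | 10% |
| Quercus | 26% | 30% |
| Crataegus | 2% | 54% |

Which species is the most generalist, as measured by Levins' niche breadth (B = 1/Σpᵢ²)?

species 1

Convert percentages to proportions (divide by 100).
Σp_1ᵢ² = 0.30² + 0.05² + 0.09² + 0.28² + 0.26² + 0.02² = 0.0900 + 0.0025 + 0.0081 + 0.0784 + 0.0676 + 0.0004 = 0.2470
B_1 = 1 / 0.2470 = 4.0486
Σp_2ᵢ² = 0.02² + 0.02² + 0.02² + 0.10² + 0.30² + 0.54² = 0.0004 + 0.0004 + 0.0004 + 0.0100 + 0.0900 + 0.2916 = 0.3928
B_2 = 1 / 0.3928 = 2.5458
Highest B → broadest niche (most generalist): species 1 (B = 4.05).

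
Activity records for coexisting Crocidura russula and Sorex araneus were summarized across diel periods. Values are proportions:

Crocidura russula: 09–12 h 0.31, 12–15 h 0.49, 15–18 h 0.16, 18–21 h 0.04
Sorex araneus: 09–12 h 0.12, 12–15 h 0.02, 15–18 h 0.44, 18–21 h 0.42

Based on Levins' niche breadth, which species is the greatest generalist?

Σp_russᵢ² = 0.31² + 0.49² + 0.16² + 0.04² = 0.0961 + 0.2401 + 0.0256 + 0.0016 = 0.3634
B_russ = 1 / 0.3634 = 2.7518
Σp_aranᵢ² = 0.12² + 0.02² + 0.44² + 0.42² = 0.0144 + 0.0004 + 0.1936 + 0.1764 = 0.3848
B_aran = 1 / 0.3848 = 2.5988
Highest B → broadest niche (most generalist): Crocidura russula (B = 2.75).

Crocidura russula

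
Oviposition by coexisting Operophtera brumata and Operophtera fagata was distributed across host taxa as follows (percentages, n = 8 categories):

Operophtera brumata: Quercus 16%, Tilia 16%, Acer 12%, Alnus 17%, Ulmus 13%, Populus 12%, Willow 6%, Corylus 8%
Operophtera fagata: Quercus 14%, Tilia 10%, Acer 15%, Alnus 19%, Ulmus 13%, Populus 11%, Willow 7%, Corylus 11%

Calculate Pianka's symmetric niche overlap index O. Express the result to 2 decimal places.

Convert percentages to proportions (divide by 100).
Σ p₁ᵢp₂ᵢ = 0.0224 + 0.0160 + 0.0180 + 0.0323 + 0.0169 + 0.0132 + 0.0042 + 0.0088 = 0.1318
Σp_1ᵢ² = 0.16² + 0.16² + 0.12² + 0.17² + 0.13² + 0.12² + 0.06² + 0.08² = 0.0256 + 0.0256 + 0.0144 + 0.0289 + 0.0169 + 0.0144 + 0.0036 + 0.0064 = 0.1358
Σp_2ᵢ² = 0.14² + 0.10² + 0.15² + 0.19² + 0.13² + 0.11² + 0.07² + 0.11² = 0.0196 + 0.0100 + 0.0225 + 0.0361 + 0.0169 + 0.0121 + 0.0049 + 0.0121 = 0.1342
O = 0.1318 / √(0.1358 × 0.1342) = 0.1318 / 0.13500 = 0.9763

0.98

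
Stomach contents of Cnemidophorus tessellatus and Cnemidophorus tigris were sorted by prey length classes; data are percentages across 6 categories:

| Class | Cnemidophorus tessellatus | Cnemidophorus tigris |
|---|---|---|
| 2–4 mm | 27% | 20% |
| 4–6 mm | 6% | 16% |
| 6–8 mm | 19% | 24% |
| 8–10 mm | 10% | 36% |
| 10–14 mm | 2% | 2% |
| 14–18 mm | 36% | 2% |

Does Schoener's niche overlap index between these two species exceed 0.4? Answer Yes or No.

Convert percentages to proportions (divide by 100).
Σ|p₁ᵢ − p₂ᵢ| = 0.07 + 0.10 + 0.05 + 0.26 + 0.00 + 0.34 = 0.82
D = 1 − ½ × 0.82 = 1 − 0.410 = 0.5900
D = 0.5900 > 0.4 → Yes.

Yes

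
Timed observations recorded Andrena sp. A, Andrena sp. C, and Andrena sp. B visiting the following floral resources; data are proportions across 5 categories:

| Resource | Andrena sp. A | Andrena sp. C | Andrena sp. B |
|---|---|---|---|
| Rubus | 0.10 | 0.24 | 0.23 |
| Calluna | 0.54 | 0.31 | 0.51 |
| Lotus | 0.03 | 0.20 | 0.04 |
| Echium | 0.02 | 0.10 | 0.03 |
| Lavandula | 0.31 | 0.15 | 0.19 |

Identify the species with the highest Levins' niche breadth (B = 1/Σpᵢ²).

Σp_Aᵢ² = 0.10² + 0.54² + 0.03² + 0.02² + 0.31² = 0.0100 + 0.2916 + 0.0009 + 0.0004 + 0.0961 = 0.3990
B_A = 1 / 0.3990 = 2.5063
Σp_Cᵢ² = 0.24² + 0.31² + 0.20² + 0.10² + 0.15² = 0.0576 + 0.0961 + 0.0400 + 0.0100 + 0.0225 = 0.2262
B_C = 1 / 0.2262 = 4.4209
Σp_Bᵢ² = 0.23² + 0.51² + 0.04² + 0.03² + 0.19² = 0.0529 + 0.2601 + 0.0016 + 0.0009 + 0.0361 = 0.3516
B_B = 1 / 0.3516 = 2.8441
Highest B → broadest niche (most generalist): Andrena sp. C (B = 4.42).

Andrena sp. C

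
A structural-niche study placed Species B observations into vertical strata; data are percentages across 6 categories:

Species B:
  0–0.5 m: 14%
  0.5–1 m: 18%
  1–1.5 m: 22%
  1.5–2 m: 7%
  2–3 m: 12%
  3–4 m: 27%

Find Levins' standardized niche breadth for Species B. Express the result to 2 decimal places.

0.84

Convert percentages to proportions (divide by 100).
Σpᵢ² = 0.14² + 0.18² + 0.22² + 0.07² + 0.12² + 0.27² = 0.0196 + 0.0324 + 0.0484 + 0.0049 + 0.0144 + 0.0729 = 0.1926
B = 1 / 0.1926 = 5.1921
Bₛ = (B − 1)/(n − 1) = (5.1921 − 1)/(6 − 1) = 4.1921/5 = 0.8384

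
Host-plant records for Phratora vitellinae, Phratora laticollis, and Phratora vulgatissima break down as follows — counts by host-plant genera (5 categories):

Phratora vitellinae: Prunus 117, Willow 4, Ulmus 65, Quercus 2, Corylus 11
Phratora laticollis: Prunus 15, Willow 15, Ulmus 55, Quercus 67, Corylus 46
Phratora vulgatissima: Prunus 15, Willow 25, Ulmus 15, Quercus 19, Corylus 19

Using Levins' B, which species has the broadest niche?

Proportions for Phratora vitellinae (n=199): 117/199=0.5879, 4/199=0.0201, 65/199=0.3266, 2/199=0.0101, 11/199=0.0553
Proportions for Phratora laticollis (n=198): 15/198=0.0758, 15/198=0.0758, 55/198=0.2778, 67/198=0.3384, 46/198=0.2323
Proportions for Phratora vulgatissima (n=93): 15/93=0.1613, 25/93=0.2688, 15/93=0.1613, 19/93=0.2043, 19/93=0.2043
Σp_viteᵢ² = 0.5879² + 0.0201² + 0.3266² + 0.0101² + 0.0553² = 0.345626 + 0.000404 + 0.106668 + 0.000102 + 0.003058 = 0.455858
B_vite = 1 / 0.455858 = 2.1937
Σp_latiᵢ² = 0.0758² + 0.0758² + 0.2778² + 0.3384² + 0.2323² = 0.005746 + 0.005746 + 0.077173 + 0.114515 + 0.053963 = 0.257143
B_lati = 1 / 0.257143 = 3.8889
Σp_vulgᵢ² = 0.1613² + 0.2688² + 0.1613² + 0.2043² + 0.2043² = 0.026018 + 0.072253 + 0.026018 + 0.041738 + 0.041738 = 0.207765
B_vulg = 1 / 0.207765 = 4.8131
Highest B → broadest niche (most generalist): Phratora vulgatissima (B = 4.81).

Phratora vulgatissima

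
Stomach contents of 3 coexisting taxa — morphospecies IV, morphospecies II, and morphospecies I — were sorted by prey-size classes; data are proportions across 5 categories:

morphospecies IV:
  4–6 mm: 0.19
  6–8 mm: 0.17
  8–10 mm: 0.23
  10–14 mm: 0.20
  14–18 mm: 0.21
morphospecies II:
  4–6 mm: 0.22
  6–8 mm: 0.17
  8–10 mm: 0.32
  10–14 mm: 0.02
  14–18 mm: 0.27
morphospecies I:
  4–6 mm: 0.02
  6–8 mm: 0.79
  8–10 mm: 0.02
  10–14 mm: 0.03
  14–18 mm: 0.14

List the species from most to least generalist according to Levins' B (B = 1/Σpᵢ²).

morphospecies IV > morphospecies II > morphospecies I

Σp_IVᵢ² = 0.19² + 0.17² + 0.23² + 0.20² + 0.21² = 0.0361 + 0.0289 + 0.0529 + 0.0400 + 0.0441 = 0.2020
B_IV = 1 / 0.2020 = 4.9505
Σp_IIᵢ² = 0.22² + 0.17² + 0.32² + 0.02² + 0.27² = 0.0484 + 0.0289 + 0.1024 + 0.0004 + 0.0729 = 0.2530
B_II = 1 / 0.2530 = 3.9526
Σp_Iᵢ² = 0.02² + 0.79² + 0.02² + 0.03² + 0.14² = 0.0004 + 0.6241 + 0.0004 + 0.0009 + 0.0196 = 0.6454
B_I = 1 / 0.6454 = 1.5494
Ranking by B (broadest → narrowest): morphospecies IV (4.95) > morphospecies II (3.95) > morphospecies I (1.55)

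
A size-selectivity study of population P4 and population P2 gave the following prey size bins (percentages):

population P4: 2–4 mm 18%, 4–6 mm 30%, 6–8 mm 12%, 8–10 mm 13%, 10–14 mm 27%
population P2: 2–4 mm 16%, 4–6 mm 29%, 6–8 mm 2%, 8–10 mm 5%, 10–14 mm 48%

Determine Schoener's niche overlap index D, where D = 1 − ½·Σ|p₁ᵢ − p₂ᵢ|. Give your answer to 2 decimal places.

Convert percentages to proportions (divide by 100).
Σ|p₁ᵢ − p₂ᵢ| = 0.02 + 0.01 + 0.10 + 0.08 + 0.21 = 0.42
D = 1 − ½ × 0.42 = 1 − 0.210 = 0.7900

0.79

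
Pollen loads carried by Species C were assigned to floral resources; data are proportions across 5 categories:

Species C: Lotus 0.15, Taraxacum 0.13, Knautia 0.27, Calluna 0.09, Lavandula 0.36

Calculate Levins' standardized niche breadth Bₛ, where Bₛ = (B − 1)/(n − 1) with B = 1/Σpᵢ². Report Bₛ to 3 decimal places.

0.750

Σpᵢ² = 0.15² + 0.13² + 0.27² + 0.09² + 0.36² = 0.0225 + 0.0169 + 0.0729 + 0.0081 + 0.1296 = 0.2500
B = 1 / 0.2500 = 4.00000
Bₛ = (B − 1)/(n − 1) = (4.00000 − 1)/(5 − 1) = 3.00000/4 = 0.75000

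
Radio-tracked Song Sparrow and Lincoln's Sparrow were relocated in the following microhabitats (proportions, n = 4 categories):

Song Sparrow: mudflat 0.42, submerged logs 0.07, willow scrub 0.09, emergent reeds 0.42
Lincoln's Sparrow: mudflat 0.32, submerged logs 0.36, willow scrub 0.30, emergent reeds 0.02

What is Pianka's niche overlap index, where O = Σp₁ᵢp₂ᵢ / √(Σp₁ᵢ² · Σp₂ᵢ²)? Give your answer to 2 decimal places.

Σ p₁ᵢp₂ᵢ = 0.1344 + 0.0252 + 0.0270 + 0.0084 = 0.1950
Σp_1ᵢ² = 0.42² + 0.07² + 0.09² + 0.42² = 0.1764 + 0.0049 + 0.0081 + 0.1764 = 0.3658
Σp_2ᵢ² = 0.32² + 0.36² + 0.30² + 0.02² = 0.1024 + 0.1296 + 0.0900 + 0.0004 = 0.3224
O = 0.1950 / √(0.3658 × 0.3224) = 0.1950 / 0.34342 = 0.5678

0.57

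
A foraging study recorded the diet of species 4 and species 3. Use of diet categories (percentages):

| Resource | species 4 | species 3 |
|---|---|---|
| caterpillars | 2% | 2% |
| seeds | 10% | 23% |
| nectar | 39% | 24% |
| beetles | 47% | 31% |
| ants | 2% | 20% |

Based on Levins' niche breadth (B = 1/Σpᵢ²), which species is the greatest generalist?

Convert percentages to proportions (divide by 100).
Σp_4ᵢ² = 0.02² + 0.10² + 0.39² + 0.47² + 0.02² = 0.0004 + 0.0100 + 0.1521 + 0.2209 + 0.0004 = 0.3838
B_4 = 1 / 0.3838 = 2.6055
Σp_3ᵢ² = 0.02² + 0.23² + 0.24² + 0.31² + 0.20² = 0.0004 + 0.0529 + 0.0576 + 0.0961 + 0.0400 = 0.2470
B_3 = 1 / 0.2470 = 4.0486
Highest B → broadest niche (most generalist): species 3 (B = 4.05).

species 3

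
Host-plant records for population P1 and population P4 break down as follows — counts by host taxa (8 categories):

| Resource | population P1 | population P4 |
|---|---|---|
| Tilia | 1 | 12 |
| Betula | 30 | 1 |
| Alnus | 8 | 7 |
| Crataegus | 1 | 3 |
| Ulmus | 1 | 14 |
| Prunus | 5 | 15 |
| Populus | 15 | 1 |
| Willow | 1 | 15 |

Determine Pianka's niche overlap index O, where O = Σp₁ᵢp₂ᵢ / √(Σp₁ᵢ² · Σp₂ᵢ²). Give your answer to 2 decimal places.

Proportions for population P1 (n=62): 1/62=0.0161, 30/62=0.4839, 8/62=0.1290, 1/62=0.0161, 1/62=0.0161, 5/62=0.0806, 15/62=0.2419, 1/62=0.0161
Proportions for population P4 (n=68): 12/68=0.1765, 1/68=0.0147, 7/68=0.1029, 3/68=0.0441, 14/68=0.2059, 15/68=0.2206, 1/68=0.0147, 15/68=0.2206
Σ p₁ᵢp₂ᵢ = 0.002842 + 0.007113 + 0.013274 + 0.000710 + 0.003315 + 0.017780 + 0.003556 + 0.003552 = 0.052142
Σp_1ᵢ² = 0.0161² + 0.4839² + 0.1290² + 0.0161² + 0.0161² + 0.0806² + 0.2419² + 0.0161² = 0.000259 + 0.234159 + 0.016641 + 0.000259 + 0.000259 + 0.006496 + 0.058516 + 0.000259 = 0.316848
Σp_2ᵢ² = 0.1765² + 0.0147² + 0.1029² + 0.0441² + 0.2059² + 0.2206² + 0.0147² + 0.2206² = 0.031152 + 0.000216 + 0.010588 + 0.001945 + 0.042395 + 0.048664 + 0.000216 + 0.048664 = 0.183840
O = 0.052142 / √(0.316848 × 0.183840) = 0.052142 / 0.2413490 = 0.2160

0.22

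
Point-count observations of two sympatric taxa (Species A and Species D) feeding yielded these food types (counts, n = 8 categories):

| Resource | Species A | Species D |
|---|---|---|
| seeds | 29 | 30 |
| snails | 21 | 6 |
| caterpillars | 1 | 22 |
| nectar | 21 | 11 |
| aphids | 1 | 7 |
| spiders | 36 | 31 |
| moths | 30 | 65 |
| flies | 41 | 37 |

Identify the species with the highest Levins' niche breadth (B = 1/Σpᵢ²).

Species A

Proportions for Species A (n=180): 29/180=0.1611, 21/180=0.1167, 1/180=0.0056, 21/180=0.1167, 1/180=0.0056, 36/180=0.2000, 30/180=0.1667, 41/180=0.2278
Proportions for Species D (n=209): 30/209=0.1435, 6/209=0.0287, 22/209=0.1053, 11/209=0.0526, 7/209=0.0335, 31/209=0.1483, 65/209=0.3110, 37/209=0.1770
Σp_Aᵢ² = 0.1611² + 0.1167² + 0.0056² + 0.1167² + 0.0056² + 0.2000² + 0.1667² + 0.2278² = 0.025953 + 0.013619 + 0.000031 + 0.013619 + 0.000031 + 0.040000 + 0.027789 + 0.051893 = 0.172935
B_A = 1 / 0.172935 = 5.7825
Σp_Dᵢ² = 0.1435² + 0.0287² + 0.1053² + 0.0526² + 0.0335² + 0.1483² + 0.3110² + 0.1770² = 0.020592 + 0.000824 + 0.011088 + 0.002767 + 0.001122 + 0.021993 + 0.096721 + 0.031329 = 0.186436
B_D = 1 / 0.186436 = 5.3638
Highest B → broadest niche (most generalist): Species A (B = 5.78).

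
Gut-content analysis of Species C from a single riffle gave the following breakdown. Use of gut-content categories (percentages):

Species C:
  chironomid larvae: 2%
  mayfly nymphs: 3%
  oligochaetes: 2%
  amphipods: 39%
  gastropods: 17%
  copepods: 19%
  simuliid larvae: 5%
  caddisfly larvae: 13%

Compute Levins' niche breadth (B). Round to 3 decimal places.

Convert percentages to proportions (divide by 100).
Σpᵢ² = 0.02² + 0.03² + 0.02² + 0.39² + 0.17² + 0.19² + 0.05² + 0.13² = 0.0004 + 0.0009 + 0.0004 + 0.1521 + 0.0289 + 0.0361 + 0.0025 + 0.0169 = 0.2382
B = 1 / 0.2382 = 4.19815

4.198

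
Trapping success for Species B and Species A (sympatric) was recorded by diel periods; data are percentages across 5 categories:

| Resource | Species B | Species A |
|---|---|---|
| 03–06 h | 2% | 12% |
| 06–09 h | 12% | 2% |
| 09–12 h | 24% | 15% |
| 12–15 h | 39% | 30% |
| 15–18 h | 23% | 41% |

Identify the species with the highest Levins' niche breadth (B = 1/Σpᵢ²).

Convert percentages to proportions (divide by 100).
Σp_Bᵢ² = 0.02² + 0.12² + 0.24² + 0.39² + 0.23² = 0.0004 + 0.0144 + 0.0576 + 0.1521 + 0.0529 = 0.2774
B_B = 1 / 0.2774 = 3.6049
Σp_Aᵢ² = 0.12² + 0.02² + 0.15² + 0.30² + 0.41² = 0.0144 + 0.0004 + 0.0225 + 0.0900 + 0.1681 = 0.2954
B_A = 1 / 0.2954 = 3.3852
Highest B → broadest niche (most generalist): Species B (B = 3.60).

Species B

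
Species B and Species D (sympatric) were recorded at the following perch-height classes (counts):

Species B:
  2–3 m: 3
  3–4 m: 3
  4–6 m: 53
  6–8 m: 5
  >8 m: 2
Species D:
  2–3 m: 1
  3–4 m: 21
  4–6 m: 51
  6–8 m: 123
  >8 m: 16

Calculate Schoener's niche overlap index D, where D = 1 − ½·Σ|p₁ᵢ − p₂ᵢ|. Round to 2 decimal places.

Proportions for Species B (n=66): 3/66=0.0455, 3/66=0.0455, 53/66=0.8030, 5/66=0.0758, 2/66=0.0303
Proportions for Species D (n=212): 1/212=0.0047, 21/212=0.0991, 51/212=0.2406, 123/212=0.5802, 16/212=0.0755
Σ|p₁ᵢ − p₂ᵢ| = 0.0408 + 0.0536 + 0.5624 + 0.5044 + 0.0452 = 1.2064
D = 1 − ½ × 1.2064 = 1 − 0.60320 = 0.39680

0.40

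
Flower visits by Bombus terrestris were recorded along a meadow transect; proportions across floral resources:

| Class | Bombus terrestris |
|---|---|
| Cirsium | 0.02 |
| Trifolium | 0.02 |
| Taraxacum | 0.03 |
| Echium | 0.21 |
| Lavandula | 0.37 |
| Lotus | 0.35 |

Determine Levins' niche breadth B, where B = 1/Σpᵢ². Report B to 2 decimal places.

Σpᵢ² = 0.02² + 0.02² + 0.03² + 0.21² + 0.37² + 0.35² = 0.0004 + 0.0004 + 0.0009 + 0.0441 + 0.1369 + 0.1225 = 0.3052
B = 1 / 0.3052 = 3.2765

3.28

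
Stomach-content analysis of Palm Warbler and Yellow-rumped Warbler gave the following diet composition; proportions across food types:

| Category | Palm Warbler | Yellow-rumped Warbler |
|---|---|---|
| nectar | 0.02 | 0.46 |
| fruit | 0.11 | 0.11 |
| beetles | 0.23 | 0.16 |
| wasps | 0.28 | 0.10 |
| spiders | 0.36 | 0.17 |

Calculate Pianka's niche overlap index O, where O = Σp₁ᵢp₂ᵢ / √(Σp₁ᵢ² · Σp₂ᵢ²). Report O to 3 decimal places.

0.525

Σ p₁ᵢp₂ᵢ = 0.0092 + 0.0121 + 0.0368 + 0.0280 + 0.0612 = 0.1473
Σp_1ᵢ² = 0.02² + 0.11² + 0.23² + 0.28² + 0.36² = 0.0004 + 0.0121 + 0.0529 + 0.0784 + 0.1296 = 0.2734
Σp_2ᵢ² = 0.46² + 0.11² + 0.16² + 0.10² + 0.17² = 0.2116 + 0.0121 + 0.0256 + 0.0100 + 0.0289 = 0.2882
O = 0.1473 / √(0.2734 × 0.2882) = 0.1473 / 0.280702 = 0.52476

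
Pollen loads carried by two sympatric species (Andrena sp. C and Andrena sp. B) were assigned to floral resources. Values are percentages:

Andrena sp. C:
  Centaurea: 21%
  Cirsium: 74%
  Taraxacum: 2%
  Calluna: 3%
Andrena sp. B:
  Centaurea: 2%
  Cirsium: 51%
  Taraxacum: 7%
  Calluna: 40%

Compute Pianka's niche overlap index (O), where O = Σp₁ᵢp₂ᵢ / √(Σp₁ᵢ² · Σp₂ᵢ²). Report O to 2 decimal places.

Convert percentages to proportions (divide by 100).
Σ p₁ᵢp₂ᵢ = 0.0042 + 0.3774 + 0.0014 + 0.0120 = 0.3950
Σp_1ᵢ² = 0.21² + 0.74² + 0.02² + 0.03² = 0.0441 + 0.5476 + 0.0004 + 0.0009 = 0.5930
Σp_2ᵢ² = 0.02² + 0.51² + 0.07² + 0.40² = 0.0004 + 0.2601 + 0.0049 + 0.1600 = 0.4254
O = 0.3950 / √(0.5930 × 0.4254) = 0.3950 / 0.50226 = 0.7864

0.79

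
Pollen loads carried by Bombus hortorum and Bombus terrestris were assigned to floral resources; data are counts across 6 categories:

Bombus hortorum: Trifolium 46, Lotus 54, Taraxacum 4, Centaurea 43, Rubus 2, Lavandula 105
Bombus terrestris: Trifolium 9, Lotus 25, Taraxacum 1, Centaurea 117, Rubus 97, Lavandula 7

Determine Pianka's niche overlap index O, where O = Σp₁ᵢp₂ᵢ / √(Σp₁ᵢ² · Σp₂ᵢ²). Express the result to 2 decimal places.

Proportions for Bombus hortorum (n=254): 46/254=0.1811, 54/254=0.2126, 4/254=0.0157, 43/254=0.1693, 2/254=0.0079, 105/254=0.4134
Proportions for Bombus terrestris (n=256): 9/256=0.0352, 25/256=0.0977, 1/256=0.0039, 117/256=0.4570, 97/256=0.3789, 7/256=0.0273
Σ p₁ᵢp₂ᵢ = 0.006375 + 0.020771 + 0.000061 + 0.077370 + 0.002993 + 0.011286 = 0.118856
Σp_1ᵢ² = 0.1811² + 0.2126² + 0.0157² + 0.1693² + 0.0079² + 0.4134² = 0.032797 + 0.045199 + 0.000246 + 0.028662 + 0.000062 + 0.170900 = 0.277866
Σp_2ᵢ² = 0.0352² + 0.0977² + 0.0039² + 0.4570² + 0.3789² + 0.0273² = 0.001239 + 0.009545 + 0.000015 + 0.208849 + 0.143565 + 0.000745 = 0.363958
O = 0.118856 / √(0.277866 × 0.363958) = 0.118856 / 0.3180119 = 0.3737

0.37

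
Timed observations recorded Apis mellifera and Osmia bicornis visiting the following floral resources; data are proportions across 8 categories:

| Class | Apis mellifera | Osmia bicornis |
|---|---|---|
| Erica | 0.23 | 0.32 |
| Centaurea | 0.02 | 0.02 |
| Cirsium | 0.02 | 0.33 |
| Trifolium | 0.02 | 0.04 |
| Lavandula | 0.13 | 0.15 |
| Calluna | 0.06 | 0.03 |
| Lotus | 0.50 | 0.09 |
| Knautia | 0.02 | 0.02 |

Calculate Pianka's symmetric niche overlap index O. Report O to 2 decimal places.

0.52

Σ p₁ᵢp₂ᵢ = 0.0736 + 0.0004 + 0.0066 + 0.0008 + 0.0195 + 0.0018 + 0.0450 + 0.0004 = 0.1481
Σp_1ᵢ² = 0.23² + 0.02² + 0.02² + 0.02² + 0.13² + 0.06² + 0.50² + 0.02² = 0.0529 + 0.0004 + 0.0004 + 0.0004 + 0.0169 + 0.0036 + 0.2500 + 0.0004 = 0.3250
Σp_2ᵢ² = 0.32² + 0.02² + 0.33² + 0.04² + 0.15² + 0.03² + 0.09² + 0.02² = 0.1024 + 0.0004 + 0.1089 + 0.0016 + 0.0225 + 0.0009 + 0.0081 + 0.0004 = 0.2452
O = 0.1481 / √(0.3250 × 0.2452) = 0.1481 / 0.28229 = 0.5246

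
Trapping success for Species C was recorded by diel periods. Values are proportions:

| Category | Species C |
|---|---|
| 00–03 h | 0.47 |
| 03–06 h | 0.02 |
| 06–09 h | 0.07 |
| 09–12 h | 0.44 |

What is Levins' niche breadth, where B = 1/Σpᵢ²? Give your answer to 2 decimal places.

2.38

Σpᵢ² = 0.47² + 0.02² + 0.07² + 0.44² = 0.2209 + 0.0004 + 0.0049 + 0.1936 = 0.4198
B = 1 / 0.4198 = 2.3821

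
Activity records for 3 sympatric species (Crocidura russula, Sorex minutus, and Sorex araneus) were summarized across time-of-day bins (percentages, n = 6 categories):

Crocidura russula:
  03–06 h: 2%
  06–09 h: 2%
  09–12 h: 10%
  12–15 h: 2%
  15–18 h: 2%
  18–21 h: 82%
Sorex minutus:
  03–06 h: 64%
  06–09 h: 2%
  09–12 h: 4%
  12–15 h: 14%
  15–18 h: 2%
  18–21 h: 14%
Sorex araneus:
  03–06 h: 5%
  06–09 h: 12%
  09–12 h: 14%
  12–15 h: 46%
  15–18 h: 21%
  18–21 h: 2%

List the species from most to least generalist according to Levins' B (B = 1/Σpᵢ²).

Sorex araneus > Sorex minutus > Crocidura russula

Convert percentages to proportions (divide by 100).
Σp_russᵢ² = 0.02² + 0.02² + 0.10² + 0.02² + 0.02² + 0.82² = 0.0004 + 0.0004 + 0.0100 + 0.0004 + 0.0004 + 0.6724 = 0.6840
B_russ = 1 / 0.6840 = 1.4620
Σp_minuᵢ² = 0.64² + 0.02² + 0.04² + 0.14² + 0.02² + 0.14² = 0.4096 + 0.0004 + 0.0016 + 0.0196 + 0.0004 + 0.0196 = 0.4512
B_minu = 1 / 0.4512 = 2.2163
Σp_aranᵢ² = 0.05² + 0.12² + 0.14² + 0.46² + 0.21² + 0.02² = 0.0025 + 0.0144 + 0.0196 + 0.2116 + 0.0441 + 0.0004 = 0.2926
B_aran = 1 / 0.2926 = 3.4176
Ranking by B (broadest → narrowest): Sorex araneus (3.42) > Sorex minutus (2.22) > Crocidura russula (1.46)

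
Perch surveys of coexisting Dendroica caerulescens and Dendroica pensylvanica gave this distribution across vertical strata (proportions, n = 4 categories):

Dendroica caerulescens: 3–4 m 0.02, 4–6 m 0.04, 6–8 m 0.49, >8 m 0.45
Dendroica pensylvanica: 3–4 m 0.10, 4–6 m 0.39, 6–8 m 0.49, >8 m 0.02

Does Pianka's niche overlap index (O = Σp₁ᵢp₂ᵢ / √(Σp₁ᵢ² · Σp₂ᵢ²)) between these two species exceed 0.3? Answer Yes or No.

Yes

Σ p₁ᵢp₂ᵢ = 0.0020 + 0.0156 + 0.2401 + 0.0090 = 0.2667
Σp_1ᵢ² = 0.02² + 0.04² + 0.49² + 0.45² = 0.0004 + 0.0016 + 0.2401 + 0.2025 = 0.4446
Σp_2ᵢ² = 0.10² + 0.39² + 0.49² + 0.02² = 0.0100 + 0.1521 + 0.2401 + 0.0004 = 0.4026
O = 0.2667 / √(0.4446 × 0.4026) = 0.2667 / 0.42308 = 0.6304
O = 0.6304 > 0.3 → Yes.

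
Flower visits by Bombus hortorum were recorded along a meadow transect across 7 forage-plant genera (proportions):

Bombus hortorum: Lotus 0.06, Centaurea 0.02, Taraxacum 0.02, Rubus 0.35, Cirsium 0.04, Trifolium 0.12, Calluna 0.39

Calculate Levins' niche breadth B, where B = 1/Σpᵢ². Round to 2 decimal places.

Σpᵢ² = 0.06² + 0.02² + 0.02² + 0.35² + 0.04² + 0.12² + 0.39² = 0.0036 + 0.0004 + 0.0004 + 0.1225 + 0.0016 + 0.0144 + 0.1521 = 0.2950
B = 1 / 0.2950 = 3.3898

3.39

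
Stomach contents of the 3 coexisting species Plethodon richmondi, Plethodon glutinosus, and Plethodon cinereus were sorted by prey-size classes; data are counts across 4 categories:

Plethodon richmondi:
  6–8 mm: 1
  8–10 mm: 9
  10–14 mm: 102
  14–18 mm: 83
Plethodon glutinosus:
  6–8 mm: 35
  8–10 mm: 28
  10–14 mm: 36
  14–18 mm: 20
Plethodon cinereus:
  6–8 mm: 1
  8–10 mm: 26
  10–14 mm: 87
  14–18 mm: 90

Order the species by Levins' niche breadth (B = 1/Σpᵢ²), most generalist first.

Proportions for Plethodon richmondi (n=195): 1/195=0.0051, 9/195=0.0462, 102/195=0.5231, 83/195=0.4256
Proportions for Plethodon glutinosus (n=119): 35/119=0.2941, 28/119=0.2353, 36/119=0.3025, 20/119=0.1681
Proportions for Plethodon cinereus (n=204): 1/204=0.0049, 26/204=0.1275, 87/204=0.4265, 90/204=0.4412
Σp_richᵢ² = 0.0051² + 0.0462² + 0.5231² + 0.4256² = 0.000026 + 0.002134 + 0.273634 + 0.181135 = 0.456929
B_rich = 1 / 0.456929 = 2.1885
Σp_glutᵢ² = 0.2941² + 0.2353² + 0.3025² + 0.1681² = 0.086495 + 0.055366 + 0.091506 + 0.028258 = 0.261625
B_glut = 1 / 0.261625 = 3.8223
Σp_cineᵢ² = 0.0049² + 0.1275² + 0.4265² + 0.4412² = 0.000024 + 0.016256 + 0.181902 + 0.194657 = 0.392839
B_cine = 1 / 0.392839 = 2.5456
Ranking by B (broadest → narrowest): Plethodon glutinosus (3.82) > Plethodon cinereus (2.55) > Plethodon richmondi (2.19)

Plethodon glutinosus > Plethodon cinereus > Plethodon richmondi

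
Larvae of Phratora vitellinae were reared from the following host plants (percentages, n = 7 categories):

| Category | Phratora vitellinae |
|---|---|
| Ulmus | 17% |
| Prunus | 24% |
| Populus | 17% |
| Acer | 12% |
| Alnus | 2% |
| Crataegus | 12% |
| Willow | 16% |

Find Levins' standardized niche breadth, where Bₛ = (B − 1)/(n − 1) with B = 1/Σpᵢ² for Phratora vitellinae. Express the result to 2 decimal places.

Convert percentages to proportions (divide by 100).
Σpᵢ² = 0.17² + 0.24² + 0.17² + 0.12² + 0.02² + 0.12² + 0.16² = 0.0289 + 0.0576 + 0.0289 + 0.0144 + 0.0004 + 0.0144 + 0.0256 = 0.1702
B = 1 / 0.1702 = 5.8754
Bₛ = (B − 1)/(n − 1) = (5.8754 − 1)/(7 − 1) = 4.8754/6 = 0.8126

0.81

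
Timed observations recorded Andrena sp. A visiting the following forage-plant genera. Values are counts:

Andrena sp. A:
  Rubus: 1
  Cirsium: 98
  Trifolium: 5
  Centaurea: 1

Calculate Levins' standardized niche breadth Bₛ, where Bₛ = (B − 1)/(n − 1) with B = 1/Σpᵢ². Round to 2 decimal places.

0.05

Proportions for Andrena sp. A (n=105): 1/105=0.0095, 98/105=0.9333, 5/105=0.0476, 1/105=0.0095
Σpᵢ² = 0.0095² + 0.9333² + 0.0476² + 0.0095² = 0.000090 + 0.871049 + 0.002266 + 0.000090 = 0.873495
B = 1 / 0.873495 = 1.1448
Bₛ = (B − 1)/(n − 1) = (1.1448 − 1)/(4 − 1) = 0.1448/3 = 0.0483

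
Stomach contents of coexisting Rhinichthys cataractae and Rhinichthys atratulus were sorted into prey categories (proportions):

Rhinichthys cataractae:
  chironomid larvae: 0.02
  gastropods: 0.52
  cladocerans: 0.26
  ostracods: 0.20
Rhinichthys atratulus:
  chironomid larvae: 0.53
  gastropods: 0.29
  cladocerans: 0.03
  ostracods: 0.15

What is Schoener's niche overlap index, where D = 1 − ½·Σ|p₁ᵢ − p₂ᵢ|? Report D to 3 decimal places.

Σ|p₁ᵢ − p₂ᵢ| = 0.51 + 0.23 + 0.23 + 0.05 = 1.02
D = 1 − ½ × 1.02 = 1 − 0.510 = 0.49000

0.490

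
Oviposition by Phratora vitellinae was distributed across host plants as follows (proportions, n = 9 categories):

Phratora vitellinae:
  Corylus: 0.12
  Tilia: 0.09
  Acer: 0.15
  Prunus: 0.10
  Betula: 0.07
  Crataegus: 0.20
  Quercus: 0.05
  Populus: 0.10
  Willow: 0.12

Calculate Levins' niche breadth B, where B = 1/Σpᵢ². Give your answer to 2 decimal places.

Σpᵢ² = 0.12² + 0.09² + 0.15² + 0.10² + 0.07² + 0.20² + 0.05² + 0.10² + 0.12² = 0.0144 + 0.0081 + 0.0225 + 0.0100 + 0.0049 + 0.0400 + 0.0025 + 0.0100 + 0.0144 = 0.1268
B = 1 / 0.1268 = 7.8864

7.89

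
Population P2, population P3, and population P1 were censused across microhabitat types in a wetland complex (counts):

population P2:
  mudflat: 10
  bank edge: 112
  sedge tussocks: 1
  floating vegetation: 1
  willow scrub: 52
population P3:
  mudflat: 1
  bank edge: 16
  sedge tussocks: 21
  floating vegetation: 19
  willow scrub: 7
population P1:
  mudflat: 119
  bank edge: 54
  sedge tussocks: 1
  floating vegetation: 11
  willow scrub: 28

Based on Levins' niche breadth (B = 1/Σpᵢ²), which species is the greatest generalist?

population P3

Proportions for population P2 (n=176): 10/176=0.0568, 112/176=0.6364, 1/176=0.0057, 1/176=0.0057, 52/176=0.2955
Proportions for population P3 (n=64): 1/64=0.0156, 16/64=0.2500, 21/64=0.3281, 19/64=0.2969, 7/64=0.1094
Proportions for population P1 (n=213): 119/213=0.5587, 54/213=0.2535, 1/213=0.0047, 11/213=0.0516, 28/213=0.1315
Σp_P2ᵢ² = 0.0568² + 0.6364² + 0.0057² + 0.0057² + 0.2955² = 0.003226 + 0.405005 + 0.000032 + 0.000032 + 0.087320 = 0.495615
B_P2 = 1 / 0.495615 = 2.0177
Σp_P3ᵢ² = 0.0156² + 0.2500² + 0.3281² + 0.2969² + 0.1094² = 0.000243 + 0.062500 + 0.107650 + 0.088150 + 0.011968 = 0.270511
B_P3 = 1 / 0.270511 = 3.6967
Σp_P1ᵢ² = 0.5587² + 0.2535² + 0.0047² + 0.0516² + 0.1315² = 0.312146 + 0.064262 + 0.000022 + 0.002663 + 0.017292 = 0.396385
B_P1 = 1 / 0.396385 = 2.5228
Highest B → broadest niche (most generalist): population P3 (B = 3.70).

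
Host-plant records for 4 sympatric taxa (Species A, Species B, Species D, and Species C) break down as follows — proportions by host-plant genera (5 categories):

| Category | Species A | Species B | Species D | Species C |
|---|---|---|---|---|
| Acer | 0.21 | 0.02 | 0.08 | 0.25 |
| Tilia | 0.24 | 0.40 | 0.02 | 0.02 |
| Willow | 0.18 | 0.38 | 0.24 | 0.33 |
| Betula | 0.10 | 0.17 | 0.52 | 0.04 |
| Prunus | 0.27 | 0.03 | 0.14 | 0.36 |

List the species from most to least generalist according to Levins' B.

Σp_Aᵢ² = 0.21² + 0.24² + 0.18² + 0.10² + 0.27² = 0.0441 + 0.0576 + 0.0324 + 0.0100 + 0.0729 = 0.2170
B_A = 1 / 0.2170 = 4.6083
Σp_Bᵢ² = 0.02² + 0.40² + 0.38² + 0.17² + 0.03² = 0.0004 + 0.1600 + 0.1444 + 0.0289 + 0.0009 = 0.3346
B_B = 1 / 0.3346 = 2.9886
Σp_Dᵢ² = 0.08² + 0.02² + 0.24² + 0.52² + 0.14² = 0.0064 + 0.0004 + 0.0576 + 0.2704 + 0.0196 = 0.3544
B_D = 1 / 0.3544 = 2.8217
Σp_Cᵢ² = 0.25² + 0.02² + 0.33² + 0.04² + 0.36² = 0.0625 + 0.0004 + 0.1089 + 0.0016 + 0.1296 = 0.3030
B_C = 1 / 0.3030 = 3.3003
Ranking by B (broadest → narrowest): Species A (4.61) > Species C (3.30) > Species B (2.99) > Species D (2.82)

Species A > Species C > Species B > Species D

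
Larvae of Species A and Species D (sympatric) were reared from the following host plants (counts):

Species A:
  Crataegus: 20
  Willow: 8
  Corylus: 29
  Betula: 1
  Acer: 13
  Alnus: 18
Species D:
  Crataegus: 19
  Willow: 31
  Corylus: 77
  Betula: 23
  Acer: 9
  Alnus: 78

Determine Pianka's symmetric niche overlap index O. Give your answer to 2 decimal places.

0.88

Proportions for Species A (n=89): 20/89=0.2247, 8/89=0.0899, 29/89=0.3258, 1/89=0.0112, 13/89=0.1461, 18/89=0.2022
Proportions for Species D (n=237): 19/237=0.0802, 31/237=0.1308, 77/237=0.3249, 23/237=0.0970, 9/237=0.0380, 78/237=0.3291
Σ p₁ᵢp₂ᵢ = 0.018021 + 0.011759 + 0.105852 + 0.001086 + 0.005552 + 0.066544 = 0.208814
Σp_1ᵢ² = 0.2247² + 0.0899² + 0.3258² + 0.0112² + 0.1461² + 0.2022² = 0.050490 + 0.008082 + 0.106146 + 0.000125 + 0.021345 + 0.040885 = 0.227073
Σp_2ᵢ² = 0.0802² + 0.1308² + 0.3249² + 0.0970² + 0.0380² + 0.3291² = 0.006432 + 0.017109 + 0.105560 + 0.009409 + 0.001444 + 0.108307 = 0.248261
O = 0.208814 / √(0.227073 × 0.248261) = 0.208814 / 0.2374308 = 0.8795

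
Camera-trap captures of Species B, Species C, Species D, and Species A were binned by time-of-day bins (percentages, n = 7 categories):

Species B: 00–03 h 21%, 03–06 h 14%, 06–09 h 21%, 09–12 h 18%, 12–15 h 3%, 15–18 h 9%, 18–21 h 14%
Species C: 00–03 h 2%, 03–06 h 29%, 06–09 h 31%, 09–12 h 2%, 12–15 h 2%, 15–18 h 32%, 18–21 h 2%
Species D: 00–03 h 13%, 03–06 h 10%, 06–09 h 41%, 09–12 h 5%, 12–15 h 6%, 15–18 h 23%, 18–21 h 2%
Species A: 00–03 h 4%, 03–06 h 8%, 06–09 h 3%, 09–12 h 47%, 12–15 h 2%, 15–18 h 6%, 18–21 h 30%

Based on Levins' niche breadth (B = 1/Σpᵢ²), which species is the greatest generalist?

Convert percentages to proportions (divide by 100).
Σp_Bᵢ² = 0.21² + 0.14² + 0.21² + 0.18² + 0.03² + 0.09² + 0.14² = 0.0441 + 0.0196 + 0.0441 + 0.0324 + 0.0009 + 0.0081 + 0.0196 = 0.1688
B_B = 1 / 0.1688 = 5.9242
Σp_Cᵢ² = 0.02² + 0.29² + 0.31² + 0.02² + 0.02² + 0.32² + 0.02² = 0.0004 + 0.0841 + 0.0961 + 0.0004 + 0.0004 + 0.1024 + 0.0004 = 0.2842
B_C = 1 / 0.2842 = 3.5186
Σp_Dᵢ² = 0.13² + 0.10² + 0.41² + 0.05² + 0.06² + 0.23² + 0.02² = 0.0169 + 0.0100 + 0.1681 + 0.0025 + 0.0036 + 0.0529 + 0.0004 = 0.2544
B_D = 1 / 0.2544 = 3.9308
Σp_Aᵢ² = 0.04² + 0.08² + 0.03² + 0.47² + 0.02² + 0.06² + 0.30² = 0.0016 + 0.0064 + 0.0009 + 0.2209 + 0.0004 + 0.0036 + 0.0900 = 0.3238
B_A = 1 / 0.3238 = 3.0883
Highest B → broadest niche (most generalist): Species B (B = 5.92).

Species B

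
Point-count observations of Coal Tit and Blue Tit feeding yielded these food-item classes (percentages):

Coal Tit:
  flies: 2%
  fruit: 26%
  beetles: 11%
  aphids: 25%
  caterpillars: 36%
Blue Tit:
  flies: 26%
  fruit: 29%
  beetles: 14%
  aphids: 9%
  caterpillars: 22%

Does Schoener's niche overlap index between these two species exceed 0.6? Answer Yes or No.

Convert percentages to proportions (divide by 100).
Σ|p₁ᵢ − p₂ᵢ| = 0.24 + 0.03 + 0.03 + 0.16 + 0.14 = 0.60
D = 1 − ½ × 0.60 = 1 − 0.300 = 0.7000
D = 0.7000 > 0.6 → Yes.

Yes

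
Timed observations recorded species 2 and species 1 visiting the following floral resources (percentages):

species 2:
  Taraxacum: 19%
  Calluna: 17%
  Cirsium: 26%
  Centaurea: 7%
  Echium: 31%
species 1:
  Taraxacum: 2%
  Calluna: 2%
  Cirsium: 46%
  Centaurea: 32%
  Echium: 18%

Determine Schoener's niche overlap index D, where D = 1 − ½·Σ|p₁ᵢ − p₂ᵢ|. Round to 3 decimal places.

0.550

Convert percentages to proportions (divide by 100).
Σ|p₁ᵢ − p₂ᵢ| = 0.17 + 0.15 + 0.20 + 0.25 + 0.13 = 0.90
D = 1 − ½ × 0.90 = 1 − 0.450 = 0.55000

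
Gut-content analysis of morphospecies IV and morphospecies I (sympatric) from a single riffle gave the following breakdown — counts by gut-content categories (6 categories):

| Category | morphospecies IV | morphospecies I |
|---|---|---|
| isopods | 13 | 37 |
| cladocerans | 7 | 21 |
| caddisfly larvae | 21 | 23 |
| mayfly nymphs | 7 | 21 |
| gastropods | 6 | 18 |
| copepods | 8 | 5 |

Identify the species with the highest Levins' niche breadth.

morphospecies I

Proportions for morphospecies IV (n=62): 13/62=0.2097, 7/62=0.1129, 21/62=0.3387, 7/62=0.1129, 6/62=0.0968, 8/62=0.1290
Proportions for morphospecies I (n=125): 37/125=0.2960, 21/125=0.1680, 23/125=0.1840, 21/125=0.1680, 18/125=0.1440, 5/125=0.0400
Σp_IVᵢ² = 0.2097² + 0.1129² + 0.3387² + 0.1129² + 0.0968² + 0.1290² = 0.043974 + 0.012746 + 0.114718 + 0.012746 + 0.009370 + 0.016641 = 0.210195
B_IV = 1 / 0.210195 = 4.7575
Σp_Iᵢ² = 0.2960² + 0.1680² + 0.1840² + 0.1680² + 0.1440² + 0.0400² = 0.087616 + 0.028224 + 0.033856 + 0.028224 + 0.020736 + 0.001600 = 0.200256
B_I = 1 / 0.200256 = 4.9936
Highest B → broadest niche (most generalist): morphospecies I (B = 4.99).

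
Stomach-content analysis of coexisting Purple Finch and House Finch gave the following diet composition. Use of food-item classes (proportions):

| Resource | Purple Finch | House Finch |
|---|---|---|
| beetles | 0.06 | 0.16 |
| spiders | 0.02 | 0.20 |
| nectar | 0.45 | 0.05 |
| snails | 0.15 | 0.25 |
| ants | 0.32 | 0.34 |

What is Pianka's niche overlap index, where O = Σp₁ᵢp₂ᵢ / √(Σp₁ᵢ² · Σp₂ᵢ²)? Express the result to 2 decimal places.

Σ p₁ᵢp₂ᵢ = 0.0096 + 0.0040 + 0.0225 + 0.0375 + 0.1088 = 0.1824
Σp_1ᵢ² = 0.06² + 0.02² + 0.45² + 0.15² + 0.32² = 0.0036 + 0.0004 + 0.2025 + 0.0225 + 0.1024 = 0.3314
Σp_2ᵢ² = 0.16² + 0.20² + 0.05² + 0.25² + 0.34² = 0.0256 + 0.0400 + 0.0025 + 0.0625 + 0.1156 = 0.2462
O = 0.1824 / √(0.3314 × 0.2462) = 0.1824 / 0.28564 = 0.6386

0.64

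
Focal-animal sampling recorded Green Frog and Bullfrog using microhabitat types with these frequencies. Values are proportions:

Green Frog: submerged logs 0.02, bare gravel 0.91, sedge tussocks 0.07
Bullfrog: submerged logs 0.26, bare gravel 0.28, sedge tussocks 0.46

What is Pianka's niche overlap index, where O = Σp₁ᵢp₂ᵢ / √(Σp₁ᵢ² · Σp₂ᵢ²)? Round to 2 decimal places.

0.54

Σ p₁ᵢp₂ᵢ = 0.0052 + 0.2548 + 0.0322 = 0.2922
Σp_1ᵢ² = 0.02² + 0.91² + 0.07² = 0.0004 + 0.8281 + 0.0049 = 0.8334
Σp_2ᵢ² = 0.26² + 0.28² + 0.46² = 0.0676 + 0.0784 + 0.2116 = 0.3576
O = 0.2922 / √(0.8334 × 0.3576) = 0.2922 / 0.54592 = 0.5352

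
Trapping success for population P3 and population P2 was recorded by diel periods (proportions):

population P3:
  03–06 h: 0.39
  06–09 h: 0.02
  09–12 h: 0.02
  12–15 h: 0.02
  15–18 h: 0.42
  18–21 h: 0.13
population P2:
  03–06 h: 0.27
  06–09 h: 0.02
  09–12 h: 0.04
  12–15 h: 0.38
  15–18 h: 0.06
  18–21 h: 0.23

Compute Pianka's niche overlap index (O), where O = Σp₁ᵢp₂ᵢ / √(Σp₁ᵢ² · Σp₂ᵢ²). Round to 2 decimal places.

0.55

Σ p₁ᵢp₂ᵢ = 0.1053 + 0.0004 + 0.0008 + 0.0076 + 0.0252 + 0.0299 = 0.1692
Σp_1ᵢ² = 0.39² + 0.02² + 0.02² + 0.02² + 0.42² + 0.13² = 0.1521 + 0.0004 + 0.0004 + 0.0004 + 0.1764 + 0.0169 = 0.3466
Σp_2ᵢ² = 0.27² + 0.02² + 0.04² + 0.38² + 0.06² + 0.23² = 0.0729 + 0.0004 + 0.0016 + 0.1444 + 0.0036 + 0.0529 = 0.2758
O = 0.1692 / √(0.3466 × 0.2758) = 0.1692 / 0.30918 = 0.5473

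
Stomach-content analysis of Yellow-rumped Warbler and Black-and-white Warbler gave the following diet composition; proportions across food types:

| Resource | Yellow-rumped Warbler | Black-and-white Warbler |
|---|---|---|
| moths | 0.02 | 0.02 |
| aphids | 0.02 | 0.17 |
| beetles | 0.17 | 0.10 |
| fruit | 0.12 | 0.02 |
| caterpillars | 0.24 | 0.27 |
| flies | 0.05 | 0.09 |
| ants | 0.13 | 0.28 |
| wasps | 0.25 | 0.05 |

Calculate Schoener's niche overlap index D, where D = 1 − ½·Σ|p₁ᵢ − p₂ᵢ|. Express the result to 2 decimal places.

Σ|p₁ᵢ − p₂ᵢ| = 0.00 + 0.15 + 0.07 + 0.10 + 0.03 + 0.04 + 0.15 + 0.20 = 0.74
D = 1 − ½ × 0.74 = 1 − 0.370 = 0.6300

0.63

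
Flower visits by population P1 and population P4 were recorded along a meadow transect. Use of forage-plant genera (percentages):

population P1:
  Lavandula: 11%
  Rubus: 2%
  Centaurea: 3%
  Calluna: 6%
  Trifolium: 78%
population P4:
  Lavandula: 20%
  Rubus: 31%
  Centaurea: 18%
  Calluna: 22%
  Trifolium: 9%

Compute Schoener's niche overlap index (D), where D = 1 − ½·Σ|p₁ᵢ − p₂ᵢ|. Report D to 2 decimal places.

0.31

Convert percentages to proportions (divide by 100).
Σ|p₁ᵢ − p₂ᵢ| = 0.09 + 0.29 + 0.15 + 0.16 + 0.69 = 1.38
D = 1 − ½ × 1.38 = 1 − 0.690 = 0.3100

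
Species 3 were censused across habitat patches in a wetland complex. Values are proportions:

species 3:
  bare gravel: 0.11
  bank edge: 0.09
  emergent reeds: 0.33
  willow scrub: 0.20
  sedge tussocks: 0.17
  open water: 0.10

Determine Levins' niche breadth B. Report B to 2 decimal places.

Σpᵢ² = 0.11² + 0.09² + 0.33² + 0.20² + 0.17² + 0.10² = 0.0121 + 0.0081 + 0.1089 + 0.0400 + 0.0289 + 0.0100 = 0.2080
B = 1 / 0.2080 = 4.8077

4.81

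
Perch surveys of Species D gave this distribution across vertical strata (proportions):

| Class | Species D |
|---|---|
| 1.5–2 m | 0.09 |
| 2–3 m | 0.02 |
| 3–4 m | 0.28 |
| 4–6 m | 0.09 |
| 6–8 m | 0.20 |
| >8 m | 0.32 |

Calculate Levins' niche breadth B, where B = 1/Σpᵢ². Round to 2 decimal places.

Σpᵢ² = 0.09² + 0.02² + 0.28² + 0.09² + 0.20² + 0.32² = 0.0081 + 0.0004 + 0.0784 + 0.0081 + 0.0400 + 0.1024 = 0.2374
B = 1 / 0.2374 = 4.2123

4.21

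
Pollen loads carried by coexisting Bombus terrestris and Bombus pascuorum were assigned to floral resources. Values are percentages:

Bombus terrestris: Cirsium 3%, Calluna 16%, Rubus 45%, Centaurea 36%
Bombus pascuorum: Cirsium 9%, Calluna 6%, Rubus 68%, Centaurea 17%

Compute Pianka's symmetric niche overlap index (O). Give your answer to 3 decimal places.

Convert percentages to proportions (divide by 100).
Σ p₁ᵢp₂ᵢ = 0.0027 + 0.0096 + 0.3060 + 0.0612 = 0.3795
Σp_1ᵢ² = 0.03² + 0.16² + 0.45² + 0.36² = 0.0009 + 0.0256 + 0.2025 + 0.1296 = 0.3586
Σp_2ᵢ² = 0.09² + 0.06² + 0.68² + 0.17² = 0.0081 + 0.0036 + 0.4624 + 0.0289 = 0.5030
O = 0.3795 / √(0.3586 × 0.5030) = 0.3795 / 0.424707 = 0.89356

0.894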